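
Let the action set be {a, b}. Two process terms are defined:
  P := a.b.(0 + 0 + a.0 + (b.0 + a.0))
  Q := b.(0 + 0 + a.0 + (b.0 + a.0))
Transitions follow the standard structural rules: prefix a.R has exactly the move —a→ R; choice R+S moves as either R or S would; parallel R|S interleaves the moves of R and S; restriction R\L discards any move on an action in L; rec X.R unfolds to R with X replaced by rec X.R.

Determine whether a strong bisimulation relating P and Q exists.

NO

Reachable graph of P (4 states):
  u0 = a.b.(0 + 0 + a.0 + (b.0 + a.0)) ⊢ ··a··> u1
  u1 = b.(0 + 0 + a.0 + (b.0 + a.0)) ⊢ ··b··> u2
  u2 = 0 + 0 + a.0 + (b.0 + a.0) ⊢ ··a··> u3, ··b··> u3
  u3 = 0 ⊢ stopped
Reachable graph of Q (3 states):
  v0 = b.(0 + 0 + a.0 + (b.0 + a.0)) ⊢ ··b··> v1
  v1 = 0 + 0 + a.0 + (b.0 + a.0) ⊢ ··a··> v2, ··b··> v2
  v2 = 0 ⊢ stopped
Partition-refinement fixed point:
  B0 = {u0}
  B1 = {u1, v0}
  B2 = {u2, v1}
  B3 = {u3, v2}
u0 ∈ B0, v0 ∈ B1 → different blocks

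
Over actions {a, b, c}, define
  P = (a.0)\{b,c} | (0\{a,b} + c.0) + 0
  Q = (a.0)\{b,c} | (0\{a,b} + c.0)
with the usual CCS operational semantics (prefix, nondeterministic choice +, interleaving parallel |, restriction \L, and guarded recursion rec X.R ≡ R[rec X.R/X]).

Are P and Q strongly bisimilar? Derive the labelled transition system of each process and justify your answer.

Reachable graph of P (4 states):
  u0 = (a.0)\{b,c} | (0\{a,b} + c.0) + 0 → --a--▸ u1, --c--▸ u2
  u1 = 0\{b,c} | (0\{a,b} + c.0) → --c--▸ u3
  u2 = (a.0)\{b,c} | 0 → --a--▸ u3
  u3 = 0\{b,c} | 0 → ∅
Reachable graph of Q (4 states):
  v0 = (a.0)\{b,c} | (0\{a,b} + c.0) → --a--▸ v1, --c--▸ v2
  v1 = 0\{b,c} | (0\{a,b} + c.0) → --c--▸ v3
  v2 = (a.0)\{b,c} | 0 → --a--▸ v3
  v3 = 0\{b,c} | 0 → ∅
Coarsest stable partition (strong bisimilarity classes):
  B0 = {u0, v0}
  B1 = {u2, v2}
  B2 = {u3, v3}
  B3 = {u1, v1}
u0 ∈ B0, v0 ∈ B0 → same block

P ~ Q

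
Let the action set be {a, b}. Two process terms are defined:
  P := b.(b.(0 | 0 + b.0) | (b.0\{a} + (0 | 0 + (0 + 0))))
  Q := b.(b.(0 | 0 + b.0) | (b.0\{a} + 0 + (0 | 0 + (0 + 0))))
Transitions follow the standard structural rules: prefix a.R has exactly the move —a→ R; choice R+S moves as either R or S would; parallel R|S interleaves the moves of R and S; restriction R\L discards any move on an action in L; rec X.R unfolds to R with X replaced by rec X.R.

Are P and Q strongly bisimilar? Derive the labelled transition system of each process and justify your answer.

bisimilar

Reachable graph of P (7 states):
  p0 = b.(b.(0 | 0 + b.0) | (b.0\{a} + (0 | 0 + (0 + 0)))) :: --b--▸ p1
  p1 = b.(0 | 0 + b.0) | (b.0\{a} + (0 | 0 + (0 + 0))) :: --b--▸ p2, --b--▸ p3
  p2 = (0 | 0 + b.0) | (b.0\{a} + (0 | 0 + (0 + 0))) :: --b--▸ p4, --b--▸ p5
  p3 = b.(0 | 0 + b.0) | 0\{a} :: --b--▸ p4
  p4 = (0 | 0 + b.0) | 0\{a} :: --b--▸ p6
  p5 = 0 | (b.0\{a} + (0 | 0 + (0 + 0))) :: --b--▸ p6
  p6 = 0 | 0\{a} :: ·
Reachable graph of Q (7 states):
  q0 = b.(b.(0 | 0 + b.0) | (b.0\{a} + 0 + (0 | 0 + (0 + 0)))) :: --b--▸ q1
  q1 = b.(0 | 0 + b.0) | (b.0\{a} + 0 + (0 | 0 + (0 + 0))) :: --b--▸ q2, --b--▸ q3
  q2 = (0 | 0 + b.0) | (b.0\{a} + 0 + (0 | 0 + (0 + 0))) :: --b--▸ q4, --b--▸ q5
  q3 = b.(0 | 0 + b.0) | 0\{a} :: --b--▸ q4
  q4 = (0 | 0 + b.0) | 0\{a} :: --b--▸ q6
  q5 = 0 | (b.0\{a} + 0 + (0 | 0 + (0 + 0))) :: --b--▸ q6
  q6 = 0 | 0\{a} :: ·
Partition-refinement fixed point:
  B0 = {p0, q0}
  B1 = {p1, q1}
  B2 = {p2, p3, q2, q3}
  B3 = {p4, p5, q4, q5}
  B4 = {p6, q6}
p0 ∈ B0, q0 ∈ B0 → same block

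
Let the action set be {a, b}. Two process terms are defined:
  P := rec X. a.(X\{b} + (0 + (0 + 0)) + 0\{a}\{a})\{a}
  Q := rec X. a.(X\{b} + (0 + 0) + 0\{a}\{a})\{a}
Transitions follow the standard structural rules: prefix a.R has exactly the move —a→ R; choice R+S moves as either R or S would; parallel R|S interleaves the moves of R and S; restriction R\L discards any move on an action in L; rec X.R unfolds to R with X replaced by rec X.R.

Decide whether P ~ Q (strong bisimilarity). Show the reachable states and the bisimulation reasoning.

LTS(P): 2 reachable states
  m0 = rec X. a.(X\{b} + (0 + (0 + 0)) + 0\{a}\{a})\{a} | ··a··> m1
  m1 = ((rec X. a.(X\{b} + (0 + (0 + 0)) + 0\{a}\{a})\{a})\{b} + (0 + (0 + 0)) + 0\{a}\{a})\{a} | stopped
LTS(Q): 2 reachable states
  n0 = rec X. a.(X\{b} + (0 + 0) + 0\{a}\{a})\{a} | ··a··> n1
  n1 = ((rec X. a.(X\{b} + (0 + 0) + 0\{a}\{a})\{a})\{b} + (0 + 0) + 0\{a}\{a})\{a} | stopped
Partition-refinement fixed point:
  B0 = {m0, n0}
  B1 = {m1, n1}
m0 ∈ B0, n0 ∈ B0 → same block

bisimilar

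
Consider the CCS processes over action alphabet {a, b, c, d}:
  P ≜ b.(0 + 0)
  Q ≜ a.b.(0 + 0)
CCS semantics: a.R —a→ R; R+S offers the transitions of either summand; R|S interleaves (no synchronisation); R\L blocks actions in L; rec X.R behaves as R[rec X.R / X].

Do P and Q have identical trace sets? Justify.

Reachable graph of P (2 states):
  m0 = b.(0 + 0) ⊢ =b=> m1
  m1 = 0 + 0 ⊢ deadlocked
Reachable graph of Q (3 states):
  n0 = a.b.(0 + 0) ⊢ =a=> n1
  n1 = b.(0 + 0) ⊢ =b=> n2
  n2 = 0 + 0 ⊢ deadlocked
Trace ⟨b⟩ through P, begin at {m0}:
  [1] b ⇒ {m1}
  P completes σ.
Trace ⟨b⟩ through Q, begin at {n0}:
  [1] b ⇒ ∅ (Q stuck)

traces(P) ≠ traces(Q) — witness ⟨b⟩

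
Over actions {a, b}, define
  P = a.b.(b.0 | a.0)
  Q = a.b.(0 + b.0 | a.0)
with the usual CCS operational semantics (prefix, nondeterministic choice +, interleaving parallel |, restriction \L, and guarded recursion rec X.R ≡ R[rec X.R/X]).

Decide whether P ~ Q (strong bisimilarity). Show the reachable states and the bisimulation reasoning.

Reachable graph of P (6 states):
  s0 = a.b.(b.0 | a.0) | —a→ s1
  s1 = b.(b.0 | a.0) | —b→ s2
  s2 = b.0 | a.0 | —a→ s3, —b→ s4
  s3 = b.0 | 0 | —b→ s5
  s4 = 0 | a.0 | —a→ s5
  s5 = 0 | 0 | stopped
Reachable graph of Q (6 states):
  t0 = a.b.(0 + b.0 | a.0) | —a→ t1
  t1 = b.(0 + b.0 | a.0) | —b→ t2
  t2 = 0 + b.0 | a.0 | —a→ t3, —b→ t4
  t3 = b.0 | 0 | —b→ t5
  t4 = 0 | a.0 | —a→ t5
  t5 = 0 | 0 | stopped
Partition-refinement fixed point:
  B0 = {s0, t0}
  B1 = {s1, t1}
  B2 = {s2, t2}
  B3 = {s4, t4}
  B4 = {s5, t5}
  B5 = {s3, t3}
s0 ∈ B0, t0 ∈ B0 → same block

YES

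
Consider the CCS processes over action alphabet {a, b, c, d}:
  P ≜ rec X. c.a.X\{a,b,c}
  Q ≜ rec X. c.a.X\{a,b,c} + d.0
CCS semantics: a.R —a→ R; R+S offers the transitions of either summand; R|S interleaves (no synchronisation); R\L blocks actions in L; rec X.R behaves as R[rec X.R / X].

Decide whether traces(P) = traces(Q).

Reachable graph of P (3 states):
  p0 = rec X. c.a.X\{a,b,c} | -c-> p1
  p1 = a.(rec X. c.a.X\{a,b,c})\{a,b,c} | -a-> p2
  p2 = (rec X. c.a.X\{a,b,c})\{a,b,c} | (no moves)
Reachable graph of Q (5 states):
  q0 = rec X. c.a.X\{a,b,c} + d.0 | -c-> q1, -d-> q2
  q1 = a.(rec X. c.a.X\{a,b,c} + d.0)\{a,b,c} | -a-> q3
  q2 = 0 | (no moves)
  q3 = (rec X. c.a.X\{a,b,c} + d.0)\{a,b,c} | -d-> q4
  q4 = 0\{a,b,c} | (no moves)
Executing d from Q (initial set {q0}):
  step 1 (d): {q2}
  ✓ Q
Executing d from P (initial set {p0}):
  step 1 (d): no successor for P

NO — witness ⟨d⟩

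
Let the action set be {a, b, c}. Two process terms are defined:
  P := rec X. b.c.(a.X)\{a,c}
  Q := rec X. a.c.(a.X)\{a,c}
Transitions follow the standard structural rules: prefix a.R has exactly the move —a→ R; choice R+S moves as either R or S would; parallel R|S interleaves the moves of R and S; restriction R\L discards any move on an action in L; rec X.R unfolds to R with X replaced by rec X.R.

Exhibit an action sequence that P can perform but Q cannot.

b

LTS(P): 3 reachable states
  m0 = rec X. b.c.(a.X)\{a,c} ⊢ -b-> m1
  m1 = c.(a.(rec X. b.c.(a.X)\{a,c}))\{a,c} ⊢ -c-> m2
  m2 = (a.(rec X. b.c.(a.X)\{a,c}))\{a,c} ⊢ ·
LTS(Q): 3 reachable states
  n0 = rec X. a.c.(a.X)\{a,c} ⊢ -a-> n1
  n1 = c.(a.(rec X. a.c.(a.X)\{a,c}))\{a,c} ⊢ -c-> n2
  n2 = (a.(rec X. a.c.(a.X)\{a,c}))\{a,c} ⊢ ·
Run σ = ⟨b⟩ on P: start {m0}
  after b @ step 1: {m1}
  P completes σ.
Run σ = ⟨b⟩ on Q: start {n0}
  after b @ step 1: ∅ (Q stuck)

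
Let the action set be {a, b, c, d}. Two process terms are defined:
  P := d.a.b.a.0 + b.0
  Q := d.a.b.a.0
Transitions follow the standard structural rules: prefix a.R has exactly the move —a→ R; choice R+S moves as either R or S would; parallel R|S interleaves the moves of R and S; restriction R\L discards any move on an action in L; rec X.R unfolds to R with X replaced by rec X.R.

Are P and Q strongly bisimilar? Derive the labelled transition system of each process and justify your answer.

NO

Reachable graph of P (5 states):
  s0 = d.a.b.a.0 + b.0 ⊢ --b--▸ s1, --d--▸ s2
  s1 = 0 ⊢ (no moves)
  s2 = a.b.a.0 ⊢ --a--▸ s3
  s3 = b.a.0 ⊢ --b--▸ s4
  s4 = a.0 ⊢ --a--▸ s1
Reachable graph of Q (5 states):
  t0 = d.a.b.a.0 ⊢ --d--▸ t1
  t1 = a.b.a.0 ⊢ --a--▸ t2
  t2 = b.a.0 ⊢ --b--▸ t3
  t3 = a.0 ⊢ --a--▸ t4
  t4 = 0 ⊢ (no moves)
Partition-refinement fixed point:
  B0 = {s0}
  B1 = {s2, t1}
  B2 = {s3, t2}
  B3 = {s4, t3}
  B4 = {s1, t4}
  B5 = {t0}
s0 ∈ B0, t0 ∈ B5 → different blocks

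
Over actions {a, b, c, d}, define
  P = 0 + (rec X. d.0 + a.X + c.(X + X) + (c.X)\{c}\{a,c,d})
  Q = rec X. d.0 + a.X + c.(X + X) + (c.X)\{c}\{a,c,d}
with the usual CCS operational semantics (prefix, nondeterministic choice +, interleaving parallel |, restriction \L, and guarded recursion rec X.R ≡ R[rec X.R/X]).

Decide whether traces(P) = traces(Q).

Reachable graph of P (4 states):
  s0 = 0 + (rec X. d.0 + a.X + c.(X + X) + (c.X)\{c}\{a,c,d}) :: --a--▸ s1, --c--▸ s2, --d--▸ s3
  s1 = rec X. d.0 + a.X + c.(X + X) + (c.X)\{c}\{a,c,d} :: --a--▸ s1, --c--▸ s2, --d--▸ s3
  s2 = (rec X. d.0 + a.X + c.(X + X) + (c.X)\{c}\{a,c,d}) + (rec X. d.0 + a.X + c.(X + X) + (c.X)\{c}\{a,c,d}) :: --a--▸ s1, --c--▸ s2, --d--▸ s3
  s3 = 0 :: stopped
Reachable graph of Q (3 states):
  t0 = rec X. d.0 + a.X + c.(X + X) + (c.X)\{c}\{a,c,d} :: --a--▸ t0, --c--▸ t1, --d--▸ t2
  t1 = (rec X. d.0 + a.X + c.(X + X) + (c.X)\{c}\{a,c,d}) + (rec X. d.0 + a.X + c.(X + X) + (c.X)\{c}\{a,c,d}) :: --a--▸ t0, --c--▸ t1, --d--▸ t2
  t2 = 0 :: stopped
Bisimilarity quotient blocks:
  B0 = {s0, s1, s2, t0, t1}
  B1 = {s3, t2}
s0 ∈ B0, t0 ∈ B0 → same block
Bisimilar ⇒ trace-equivalent.

traces(P) = traces(Q)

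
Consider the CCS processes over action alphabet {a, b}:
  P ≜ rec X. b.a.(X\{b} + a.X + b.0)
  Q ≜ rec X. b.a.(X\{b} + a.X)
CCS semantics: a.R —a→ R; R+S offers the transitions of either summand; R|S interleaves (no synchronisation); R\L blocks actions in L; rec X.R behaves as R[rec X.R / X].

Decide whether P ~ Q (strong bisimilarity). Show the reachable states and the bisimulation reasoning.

LTS(P): 4 reachable states
  p0 = rec X. b.a.(X\{b} + a.X + b.0) → ··b··> p1
  p1 = a.((rec X. b.a.(X\{b} + a.X + b.0))\{b} + a.(rec X. b.a.(X\{b} + a.X + b.0)) + b.0) → ··a··> p2
  p2 = (rec X. b.a.(X\{b} + a.X + b.0))\{b} + a.(rec X. b.a.(X\{b} + a.X + b.0)) + b.0 → ··a··> p0, ··b··> p3
  p3 = 0 → ∅
LTS(Q): 3 reachable states
  q0 = rec X. b.a.(X\{b} + a.X) → ··b··> q1
  q1 = a.((rec X. b.a.(X\{b} + a.X))\{b} + a.(rec X. b.a.(X\{b} + a.X))) → ··a··> q2
  q2 = (rec X. b.a.(X\{b} + a.X))\{b} + a.(rec X. b.a.(X\{b} + a.X)) → ··a··> q0
Bisimilarity quotient blocks:
  B0 = {p0}
  B1 = {p1}
  B2 = {p2}
  B3 = {p3}
  B4 = {q0}
  B5 = {q1}
  B6 = {q2}
p0 ∈ B0, q0 ∈ B4 → different blocks

NO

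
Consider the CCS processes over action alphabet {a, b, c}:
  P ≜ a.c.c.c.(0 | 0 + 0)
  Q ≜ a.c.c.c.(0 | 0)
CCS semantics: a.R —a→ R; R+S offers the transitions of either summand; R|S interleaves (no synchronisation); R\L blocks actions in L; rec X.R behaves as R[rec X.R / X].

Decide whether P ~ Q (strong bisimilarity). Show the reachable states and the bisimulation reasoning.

P ~ Q

P's transition system — 5 states:
  u0 = a.c.c.c.(0 | 0 + 0) :: -a-> u1
  u1 = c.c.c.(0 | 0 + 0) :: -c-> u2
  u2 = c.c.(0 | 0 + 0) :: -c-> u3
  u3 = c.(0 | 0 + 0) :: -c-> u4
  u4 = 0 | 0 + 0 :: ·
Q's transition system — 5 states:
  v0 = a.c.c.c.(0 | 0) :: -a-> v1
  v1 = c.c.c.(0 | 0) :: -c-> v2
  v2 = c.c.(0 | 0) :: -c-> v3
  v3 = c.(0 | 0) :: -c-> v4
  v4 = 0 | 0 :: ·
Bisimilarity quotient blocks:
  B0 = {u0, v0}
  B1 = {u1, v1}
  B2 = {u2, v2}
  B3 = {u3, v3}
  B4 = {u4, v4}
u0 ∈ B0, v0 ∈ B0 → same block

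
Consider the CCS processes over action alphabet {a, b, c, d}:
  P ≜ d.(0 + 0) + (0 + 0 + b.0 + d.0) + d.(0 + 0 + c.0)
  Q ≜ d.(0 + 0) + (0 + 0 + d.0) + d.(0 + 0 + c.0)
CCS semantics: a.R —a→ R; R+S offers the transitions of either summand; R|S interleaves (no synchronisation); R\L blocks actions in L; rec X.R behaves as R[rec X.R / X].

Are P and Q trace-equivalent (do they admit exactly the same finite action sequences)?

NO — witness ⟨b⟩

LTS(P): 4 reachable states
  u0 = d.(0 + 0) + (0 + 0 + b.0 + d.0) + d.(0 + 0 + c.0) → --b--▸ u1, --d--▸ u1, --d--▸ u2, --d--▸ u3
  u1 = 0 → deadlocked
  u2 = 0 + 0 → deadlocked
  u3 = 0 + 0 + c.0 → --c--▸ u1
LTS(Q): 4 reachable states
  v0 = d.(0 + 0) + (0 + 0 + d.0) + d.(0 + 0 + c.0) → --d--▸ v1, --d--▸ v2, --d--▸ v3
  v1 = 0 → deadlocked
  v2 = 0 + 0 → deadlocked
  v3 = 0 + 0 + c.0 → --c--▸ v1
Trace ⟨b⟩ through P, begin at {u0}:
  [1] b ⇒ {u1}
  ✓ P
Trace ⟨b⟩ through Q, begin at {v0}:
  [1] b ⇒ ∅ (Q stuck)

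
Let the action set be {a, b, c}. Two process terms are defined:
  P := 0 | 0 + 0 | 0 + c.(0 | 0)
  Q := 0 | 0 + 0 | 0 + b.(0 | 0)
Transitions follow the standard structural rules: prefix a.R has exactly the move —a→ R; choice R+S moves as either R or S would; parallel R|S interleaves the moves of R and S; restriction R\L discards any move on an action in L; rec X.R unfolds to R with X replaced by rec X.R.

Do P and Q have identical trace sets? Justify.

trace-distinct — witness ⟨c⟩

Reachable graph of P (2 states):
  u0 = 0 | 0 + 0 | 0 + c.(0 | 0) | --c--▸ u1
  u1 = 0 | 0 | deadlocked
Reachable graph of Q (2 states):
  v0 = 0 | 0 + 0 | 0 + b.(0 | 0) | --b--▸ v1
  v1 = 0 | 0 | deadlocked
Trace ⟨c⟩ through P, begin at {u0}:
  after c @ step 1: {u1}
  — P admits the full trace.
Trace ⟨c⟩ through Q, begin at {v0}:
  after c @ step 1: ∅  — Q cannot continue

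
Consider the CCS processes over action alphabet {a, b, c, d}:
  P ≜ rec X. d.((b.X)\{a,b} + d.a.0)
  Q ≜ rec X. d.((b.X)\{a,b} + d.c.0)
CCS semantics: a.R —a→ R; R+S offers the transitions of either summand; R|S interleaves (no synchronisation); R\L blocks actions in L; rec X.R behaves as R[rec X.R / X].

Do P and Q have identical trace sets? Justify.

traces(P) ≠ traces(Q) — witness ⟨dda⟩

P's transition system — 4 states:
  s0 = rec X. d.((b.X)\{a,b} + d.a.0) → -d-> s1
  s1 = (b.(rec X. d.((b.X)\{a,b} + d.a.0)))\{a,b} + d.a.0 → -d-> s2
  s2 = a.0 → -a-> s3
  s3 = 0 → (no moves)
Q's transition system — 4 states:
  t0 = rec X. d.((b.X)\{a,b} + d.c.0) → -d-> t1
  t1 = (b.(rec X. d.((b.X)\{a,b} + d.c.0)))\{a,b} + d.c.0 → -d-> t2
  t2 = c.0 → -c-> t3
  t3 = 0 → (no moves)
Trace ⟨dda⟩ through P, begin at {s0}:
  [1] d ⇒ {s1}
  [2] d ⇒ {s2}
  [3] a ⇒ {s3}
  P completes σ.
Trace ⟨dda⟩ through Q, begin at {t0}:
  [1] d ⇒ {t1}
  [2] d ⇒ {t2}
  [3] a ⇒ ∅ (Q stuck)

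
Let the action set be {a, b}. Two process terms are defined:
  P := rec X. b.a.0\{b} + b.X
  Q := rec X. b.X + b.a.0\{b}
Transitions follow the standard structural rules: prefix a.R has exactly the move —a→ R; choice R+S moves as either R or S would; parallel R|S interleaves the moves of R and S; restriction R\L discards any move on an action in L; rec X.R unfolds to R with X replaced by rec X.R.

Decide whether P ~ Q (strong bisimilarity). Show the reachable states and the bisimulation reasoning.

P's transition system — 3 states:
  m0 = rec X. b.a.0\{b} + b.X has moves =b=> m0, =b=> m1
  m1 = a.0\{b} has moves =a=> m2
  m2 = 0\{b} has moves (no moves)
Q's transition system — 3 states:
  n0 = rec X. b.X + b.a.0\{b} has moves =b=> n0, =b=> n1
  n1 = a.0\{b} has moves =a=> n2
  n2 = 0\{b} has moves (no moves)
Bisimilarity quotient blocks:
  B0 = {m0, n0}
  B1 = {m1, n1}
  B2 = {m2, n2}
m0 ∈ B0, n0 ∈ B0 → same block

P ~ Q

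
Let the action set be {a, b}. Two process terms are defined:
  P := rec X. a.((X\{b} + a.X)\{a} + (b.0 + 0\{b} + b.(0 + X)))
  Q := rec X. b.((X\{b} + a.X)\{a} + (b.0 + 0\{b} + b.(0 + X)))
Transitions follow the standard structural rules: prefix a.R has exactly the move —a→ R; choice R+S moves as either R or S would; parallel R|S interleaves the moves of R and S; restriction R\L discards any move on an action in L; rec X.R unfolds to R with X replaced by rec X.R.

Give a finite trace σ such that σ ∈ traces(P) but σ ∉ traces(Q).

a

P's transition system — 4 states:
  s0 = rec X. a.((X\{b} + a.X)\{a} + (b.0 + 0\{b} + b.(0 + X))) :: =a=> s1
  s1 = ((rec X. a.((X\{b} + a.X)\{a} + (b.0 + 0\{b} + b.(0 + X))))\{b} + a.(rec X. a.((X\{b} + a.X)\{a} + (b.0 + 0\{b} + b.(0 + X)))))\{a} + (b.0 + 0\{b} + b.(0 + (rec X. a.((X\{b} + a.X)\{a} + (b.0 + 0\{b} + b.(0 + X)))))) :: =b=> s2, =b=> s3
  s2 = 0 :: stopped
  s3 = 0 + (rec X. a.((X\{b} + a.X)\{a} + (b.0 + 0\{b} + b.(0 + X)))) :: =a=> s1
Q's transition system — 4 states:
  t0 = rec X. b.((X\{b} + a.X)\{a} + (b.0 + 0\{b} + b.(0 + X))) :: =b=> t1
  t1 = ((rec X. b.((X\{b} + a.X)\{a} + (b.0 + 0\{b} + b.(0 + X))))\{b} + a.(rec X. b.((X\{b} + a.X)\{a} + (b.0 + 0\{b} + b.(0 + X)))))\{a} + (b.0 + 0\{b} + b.(0 + (rec X. b.((X\{b} + a.X)\{a} + (b.0 + 0\{b} + b.(0 + X)))))) :: =b=> t2, =b=> t3
  t2 = 0 :: stopped
  t3 = 0 + (rec X. b.((X\{b} + a.X)\{a} + (b.0 + 0\{b} + b.(0 + X)))) :: =b=> t1
Trace ⟨a⟩ through P, begin at {s0}:
  after a @ step 1: {s1}
  — P admits the full trace.
Trace ⟨a⟩ through Q, begin at {t0}:
  after a @ step 1: ∅ (Q stuck)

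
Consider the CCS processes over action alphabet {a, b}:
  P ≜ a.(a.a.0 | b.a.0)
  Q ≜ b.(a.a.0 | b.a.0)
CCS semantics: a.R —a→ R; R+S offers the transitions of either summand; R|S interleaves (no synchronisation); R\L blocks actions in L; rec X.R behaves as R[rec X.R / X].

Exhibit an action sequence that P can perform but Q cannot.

a

LTS(P): 10 reachable states
  m0 = a.(a.a.0 | b.a.0) → --a--▸ m1
  m1 = a.a.0 | b.a.0 → --a--▸ m2, --b--▸ m3
  m2 = a.0 | b.a.0 → --a--▸ m4, --b--▸ m5
  m3 = a.a.0 | a.0 → --a--▸ m5, --a--▸ m6
  m4 = 0 | b.a.0 → --b--▸ m7
  m5 = a.0 | a.0 → --a--▸ m7, --a--▸ m8
  m6 = a.a.0 | 0 → --a--▸ m8
  m7 = 0 | a.0 → --a--▸ m9
  m8 = a.0 | 0 → --a--▸ m9
  m9 = 0 | 0 → (no moves)
LTS(Q): 10 reachable states
  n0 = b.(a.a.0 | b.a.0) → --b--▸ n1
  n1 = a.a.0 | b.a.0 → --a--▸ n2, --b--▸ n3
  n2 = a.0 | b.a.0 → --a--▸ n4, --b--▸ n5
  n3 = a.a.0 | a.0 → --a--▸ n5, --a--▸ n6
  n4 = 0 | b.a.0 → --b--▸ n7
  n5 = a.0 | a.0 → --a--▸ n7, --a--▸ n8
  n6 = a.a.0 | 0 → --a--▸ n8
  n7 = 0 | a.0 → --a--▸ n9
  n8 = a.0 | 0 → --a--▸ n9
  n9 = 0 | 0 → (no moves)
Run σ = ⟨a⟩ on P: start {m0}
  [1] a ⇒ {m1}
  ✓ P
Run σ = ⟨a⟩ on Q: start {n0}
  [1] a ⇒ no successor for Q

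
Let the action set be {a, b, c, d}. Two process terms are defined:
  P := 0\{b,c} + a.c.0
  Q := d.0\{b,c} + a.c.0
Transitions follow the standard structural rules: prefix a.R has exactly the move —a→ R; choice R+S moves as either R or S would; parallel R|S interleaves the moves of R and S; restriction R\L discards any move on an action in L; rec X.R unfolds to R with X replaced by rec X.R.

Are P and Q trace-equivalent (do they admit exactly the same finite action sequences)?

P's transition system — 3 states:
  u0 = 0\{b,c} + a.c.0 | —a→ u1
  u1 = c.0 | —c→ u2
  u2 = 0 | ∅
Q's transition system — 4 states:
  v0 = d.0\{b,c} + a.c.0 | —a→ v1, —d→ v2
  v1 = c.0 | —c→ v3
  v2 = 0\{b,c} | ∅
  v3 = 0 | ∅
Executing d from Q (initial set {v0}):
  step 1 (d): {v2}
  ✓ Q
Executing d from P (initial set {u0}):
  step 1 (d): ∅  — P cannot continue

NO — witness ⟨d⟩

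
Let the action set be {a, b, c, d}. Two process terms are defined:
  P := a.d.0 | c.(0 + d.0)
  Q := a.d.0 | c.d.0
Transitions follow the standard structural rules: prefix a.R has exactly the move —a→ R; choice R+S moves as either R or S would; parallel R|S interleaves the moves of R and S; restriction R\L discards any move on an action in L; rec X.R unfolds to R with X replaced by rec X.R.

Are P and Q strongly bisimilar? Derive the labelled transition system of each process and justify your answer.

YES

Reachable graph of P (9 states):
  s0 = a.d.0 | c.(0 + d.0) ⊢ --a--▸ s1, --c--▸ s2
  s1 = d.0 | c.(0 + d.0) ⊢ --c--▸ s3, --d--▸ s4
  s2 = a.d.0 | (0 + d.0) ⊢ --a--▸ s3, --d--▸ s5
  s3 = d.0 | (0 + d.0) ⊢ --d--▸ s6, --d--▸ s7
  s4 = 0 | c.(0 + d.0) ⊢ --c--▸ s6
  s5 = a.d.0 | 0 ⊢ --a--▸ s7
  s6 = 0 | (0 + d.0) ⊢ --d--▸ s8
  s7 = d.0 | 0 ⊢ --d--▸ s8
  s8 = 0 | 0 ⊢ stopped
Reachable graph of Q (9 states):
  t0 = a.d.0 | c.d.0 ⊢ --a--▸ t1, --c--▸ t2
  t1 = d.0 | c.d.0 ⊢ --c--▸ t3, --d--▸ t4
  t2 = a.d.0 | d.0 ⊢ --a--▸ t3, --d--▸ t5
  t3 = d.0 | d.0 ⊢ --d--▸ t6, --d--▸ t7
  t4 = 0 | c.d.0 ⊢ --c--▸ t6
  t5 = a.d.0 | 0 ⊢ --a--▸ t7
  t6 = 0 | d.0 ⊢ --d--▸ t8
  t7 = d.0 | 0 ⊢ --d--▸ t8
  t8 = 0 | 0 ⊢ stopped
Coarsest stable partition (strong bisimilarity classes):
  B0 = {s0, t0}
  B1 = {s1, t1}
  B2 = {s4, t4}
  B3 = {s6, s7, t6, t7}
  B4 = {s8, t8}
  B5 = {s3, t3}
  B6 = {s2, t2}
  B7 = {s5, t5}
s0 ∈ B0, t0 ∈ B0 → same block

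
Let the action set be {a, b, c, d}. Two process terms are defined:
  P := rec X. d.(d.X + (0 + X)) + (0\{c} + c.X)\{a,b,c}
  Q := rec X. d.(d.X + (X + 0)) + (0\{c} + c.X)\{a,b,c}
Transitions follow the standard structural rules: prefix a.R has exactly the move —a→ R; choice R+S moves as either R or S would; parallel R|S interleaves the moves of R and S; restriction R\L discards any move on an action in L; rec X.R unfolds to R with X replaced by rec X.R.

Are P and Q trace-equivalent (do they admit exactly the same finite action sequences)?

traces(P) = traces(Q)

Reachable graph of P (2 states):
  s0 = rec X. d.(d.X + (0 + X)) + (0\{c} + c.X)\{a,b,c} | --d--▸ s1
  s1 = d.(rec X. d.(d.X + (0 + X)) + (0\{c} + c.X)\{a,b,c}) + (0 + (rec X. d.(d.X + (0 + X)) + (0\{c} + c.X)\{a,b,c})) | --d--▸ s0, --d--▸ s1
Reachable graph of Q (2 states):
  t0 = rec X. d.(d.X + (X + 0)) + (0\{c} + c.X)\{a,b,c} | --d--▸ t1
  t1 = d.(rec X. d.(d.X + (X + 0)) + (0\{c} + c.X)\{a,b,c}) + ((rec X. d.(d.X + (X + 0)) + (0\{c} + c.X)\{a,b,c}) + 0) | --d--▸ t0, --d--▸ t1
Bisimilarity quotient blocks:
  B0 = {s0, s1, t0, t1}
s0 ∈ B0, t0 ∈ B0 → same block
Bisimilar ⇒ trace-equivalent.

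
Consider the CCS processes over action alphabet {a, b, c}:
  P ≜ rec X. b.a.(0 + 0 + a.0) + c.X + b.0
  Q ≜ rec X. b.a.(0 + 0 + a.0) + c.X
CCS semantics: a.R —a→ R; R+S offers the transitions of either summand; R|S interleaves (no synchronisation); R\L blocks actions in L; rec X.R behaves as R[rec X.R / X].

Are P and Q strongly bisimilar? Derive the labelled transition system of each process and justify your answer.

Reachable graph of P (4 states):
  m0 = rec X. b.a.(0 + 0 + a.0) + c.X + b.0 :: --b--▸ m1, --b--▸ m2, --c--▸ m0
  m1 = 0 :: (no moves)
  m2 = a.(0 + 0 + a.0) :: --a--▸ m3
  m3 = 0 + 0 + a.0 :: --a--▸ m1
Reachable graph of Q (4 states):
  n0 = rec X. b.a.(0 + 0 + a.0) + c.X :: --b--▸ n1, --c--▸ n0
  n1 = a.(0 + 0 + a.0) :: --a--▸ n2
  n2 = 0 + 0 + a.0 :: --a--▸ n3
  n3 = 0 :: (no moves)
Coarsest stable partition (strong bisimilarity classes):
  B0 = {m0}
  B1 = {m2, n1}
  B2 = {m3, n2}
  B3 = {m1, n3}
  B4 = {n0}
m0 ∈ B0, n0 ∈ B4 → different blocks

NO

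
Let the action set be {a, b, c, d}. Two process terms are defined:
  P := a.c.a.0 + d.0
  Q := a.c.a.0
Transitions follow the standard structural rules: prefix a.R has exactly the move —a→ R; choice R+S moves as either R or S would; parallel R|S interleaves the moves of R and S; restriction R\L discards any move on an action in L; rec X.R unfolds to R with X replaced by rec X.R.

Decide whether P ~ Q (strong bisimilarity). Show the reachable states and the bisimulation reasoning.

P ≁ Q

P's transition system — 4 states:
  s0 = a.c.a.0 + d.0 has moves =a=> s1, =d=> s2
  s1 = c.a.0 has moves =c=> s3
  s2 = 0 has moves ∅
  s3 = a.0 has moves =a=> s2
Q's transition system — 4 states:
  t0 = a.c.a.0 has moves =a=> t1
  t1 = c.a.0 has moves =c=> t2
  t2 = a.0 has moves =a=> t3
  t3 = 0 has moves ∅
Partition-refinement fixed point:
  B0 = {s0}
  B1 = {s1, t1}
  B2 = {s3, t2}
  B3 = {s2, t3}
  B4 = {t0}
s0 ∈ B0, t0 ∈ B4 → different blocks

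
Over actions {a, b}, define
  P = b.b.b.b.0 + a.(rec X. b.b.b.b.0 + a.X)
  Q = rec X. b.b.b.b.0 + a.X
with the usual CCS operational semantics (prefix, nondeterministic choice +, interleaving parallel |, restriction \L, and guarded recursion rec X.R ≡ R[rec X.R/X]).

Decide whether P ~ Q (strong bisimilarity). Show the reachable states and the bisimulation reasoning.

bisimilar

P's transition system — 6 states:
  p0 = b.b.b.b.0 + a.(rec X. b.b.b.b.0 + a.X) ⊢ =a=> p1, =b=> p2
  p1 = rec X. b.b.b.b.0 + a.X ⊢ =a=> p1, =b=> p2
  p2 = b.b.b.0 ⊢ =b=> p3
  p3 = b.b.0 ⊢ =b=> p4
  p4 = b.0 ⊢ =b=> p5
  p5 = 0 ⊢ deadlocked
Q's transition system — 5 states:
  q0 = rec X. b.b.b.b.0 + a.X ⊢ =a=> q0, =b=> q1
  q1 = b.b.b.0 ⊢ =b=> q2
  q2 = b.b.0 ⊢ =b=> q3
  q3 = b.0 ⊢ =b=> q4
  q4 = 0 ⊢ deadlocked
Coarsest stable partition (strong bisimilarity classes):
  B0 = {p0, p1, q0}
  B1 = {p2, q1}
  B2 = {p3, q2}
  B3 = {p4, q3}
  B4 = {p5, q4}
p0 ∈ B0, q0 ∈ B0 → same block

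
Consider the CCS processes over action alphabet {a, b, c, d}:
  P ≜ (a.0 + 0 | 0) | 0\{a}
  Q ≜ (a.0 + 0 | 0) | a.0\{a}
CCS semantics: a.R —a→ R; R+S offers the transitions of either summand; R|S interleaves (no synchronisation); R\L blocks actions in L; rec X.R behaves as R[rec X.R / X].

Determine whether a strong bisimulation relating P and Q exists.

Reachable graph of P (2 states):
  p0 = (a.0 + 0 | 0) | 0\{a} → =a=> p1
  p1 = 0 | 0\{a} → ·
Reachable graph of Q (4 states):
  q0 = (a.0 + 0 | 0) | a.0\{a} → =a=> q1, =a=> q2
  q1 = (a.0 + 0 | 0) | 0\{a} → =a=> q3
  q2 = 0 | a.0\{a} → =a=> q3
  q3 = 0 | 0\{a} → ·
Bisimilarity quotient blocks:
  B0 = {p0, q1, q2}
  B1 = {p1, q3}
  B2 = {q0}
p0 ∈ B0, q0 ∈ B2 → different blocks

P ≁ Q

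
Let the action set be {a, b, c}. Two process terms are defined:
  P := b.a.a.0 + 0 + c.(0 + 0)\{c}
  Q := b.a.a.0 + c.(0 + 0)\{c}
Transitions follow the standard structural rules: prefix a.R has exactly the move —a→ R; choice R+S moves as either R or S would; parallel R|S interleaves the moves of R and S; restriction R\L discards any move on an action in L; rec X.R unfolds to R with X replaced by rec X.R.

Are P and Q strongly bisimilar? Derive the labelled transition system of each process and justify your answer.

YES

P's transition system — 5 states:
  p0 = b.a.a.0 + 0 + c.(0 + 0)\{c} :: -b-> p1, -c-> p2
  p1 = a.a.0 :: -a-> p3
  p2 = (0 + 0)\{c} :: deadlocked
  p3 = a.0 :: -a-> p4
  p4 = 0 :: deadlocked
Q's transition system — 5 states:
  q0 = b.a.a.0 + c.(0 + 0)\{c} :: -b-> q1, -c-> q2
  q1 = a.a.0 :: -a-> q3
  q2 = (0 + 0)\{c} :: deadlocked
  q3 = a.0 :: -a-> q4
  q4 = 0 :: deadlocked
Coarsest stable partition (strong bisimilarity classes):
  B0 = {p0, q0}
  B1 = {p2, p4, q2, q4}
  B2 = {p1, q1}
  B3 = {p3, q3}
p0 ∈ B0, q0 ∈ B0 → same block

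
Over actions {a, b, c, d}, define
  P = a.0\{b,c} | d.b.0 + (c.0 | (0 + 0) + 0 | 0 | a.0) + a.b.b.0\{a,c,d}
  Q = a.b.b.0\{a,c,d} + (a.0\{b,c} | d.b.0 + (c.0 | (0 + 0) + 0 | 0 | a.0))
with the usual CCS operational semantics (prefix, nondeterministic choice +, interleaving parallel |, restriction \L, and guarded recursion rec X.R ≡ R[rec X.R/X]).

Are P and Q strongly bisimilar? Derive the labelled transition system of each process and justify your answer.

LTS(P): 11 reachable states
  s0 = a.0\{b,c} | d.b.0 + (c.0 | (0 + 0) + 0 | 0 | a.0) + a.b.b.0\{a,c,d} | --a--▸ s1, --a--▸ s2, --a--▸ s3, --c--▸ s4, --d--▸ s5
  s1 = 0 | 0 | 0 | (no moves)
  s2 = 0\{b,c} | d.b.0 | --d--▸ s6
  s3 = b.b.0\{a,c,d} | --b--▸ s7
  s4 = 0 | (0 + 0) | (no moves)
  s5 = a.0\{b,c} | b.0 | --a--▸ s6, --b--▸ s8
  s6 = 0\{b,c} | b.0 | --b--▸ s9
  s7 = b.0\{a,c,d} | --b--▸ s10
  s8 = a.0\{b,c} | 0 | --a--▸ s9
  s9 = 0\{b,c} | 0 | (no moves)
  s10 = 0\{a,c,d} | (no moves)
LTS(Q): 11 reachable states
  t0 = a.b.b.0\{a,c,d} + (a.0\{b,c} | d.b.0 + (c.0 | (0 + 0) + 0 | 0 | a.0)) | --a--▸ t1, --a--▸ t2, --a--▸ t3, --c--▸ t4, --d--▸ t5
  t1 = 0 | 0 | 0 | (no moves)
  t2 = 0\{b,c} | d.b.0 | --d--▸ t6
  t3 = b.b.0\{a,c,d} | --b--▸ t7
  t4 = 0 | (0 + 0) | (no moves)
  t5 = a.0\{b,c} | b.0 | --a--▸ t6, --b--▸ t8
  t6 = 0\{b,c} | b.0 | --b--▸ t9
  t7 = b.0\{a,c,d} | --b--▸ t10
  t8 = a.0\{b,c} | 0 | --a--▸ t9
  t9 = 0\{b,c} | 0 | (no moves)
  t10 = 0\{a,c,d} | (no moves)
Partition-refinement fixed point:
  B0 = {s0, t0}
  B1 = {s1, s10, s4, s9, t1, t10, t4, t9}
  B2 = {s3, t3}
  B3 = {s6, s7, t6, t7}
  B4 = {s2, t2}
  B5 = {s5, t5}
  B6 = {s8, t8}
s0 ∈ B0, t0 ∈ B0 → same block

YES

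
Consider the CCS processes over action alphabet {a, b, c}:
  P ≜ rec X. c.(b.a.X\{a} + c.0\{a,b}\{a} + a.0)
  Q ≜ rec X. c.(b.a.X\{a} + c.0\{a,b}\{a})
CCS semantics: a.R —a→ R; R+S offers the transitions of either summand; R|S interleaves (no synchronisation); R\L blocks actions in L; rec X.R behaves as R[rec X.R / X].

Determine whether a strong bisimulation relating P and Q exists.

P's transition system — 9 states:
  m0 = rec X. c.(b.a.X\{a} + c.0\{a,b}\{a} + a.0) has moves ··c··> m1
  m1 = b.a.(rec X. c.(b.a.X\{a} + c.0\{a,b}\{a} + a.0))\{a} + c.0\{a,b}\{a} + a.0 has moves ··a··> m2, ··b··> m3, ··c··> m4
  m2 = 0 has moves stopped
  m3 = a.(rec X. c.(b.a.X\{a} + c.0\{a,b}\{a} + a.0))\{a} has moves ··a··> m5
  m4 = 0\{a,b}\{a} has moves stopped
  m5 = (rec X. c.(b.a.X\{a} + c.0\{a,b}\{a} + a.0))\{a} has moves ··c··> m6
  m6 = (b.a.(rec X. c.(b.a.X\{a} + c.0\{a,b}\{a} + a.0))\{a} + c.0\{a,b}\{a} + a.0)\{a} has moves ··b··> m7, ··c··> m8
  m7 = (a.(rec X. c.(b.a.X\{a} + c.0\{a,b}\{a} + a.0))\{a})\{a} has moves stopped
  m8 = 0\{a,b}\{a}\{a} has moves stopped
Q's transition system — 8 states:
  n0 = rec X. c.(b.a.X\{a} + c.0\{a,b}\{a}) has moves ··c··> n1
  n1 = b.a.(rec X. c.(b.a.X\{a} + c.0\{a,b}\{a}))\{a} + c.0\{a,b}\{a} has moves ··b··> n2, ··c··> n3
  n2 = a.(rec X. c.(b.a.X\{a} + c.0\{a,b}\{a}))\{a} has moves ··a··> n4
  n3 = 0\{a,b}\{a} has moves stopped
  n4 = (rec X. c.(b.a.X\{a} + c.0\{a,b}\{a}))\{a} has moves ··c··> n5
  n5 = (b.a.(rec X. c.(b.a.X\{a} + c.0\{a,b}\{a}))\{a} + c.0\{a,b}\{a})\{a} has moves ··b··> n6, ··c··> n7
  n6 = (a.(rec X. c.(b.a.X\{a} + c.0\{a,b}\{a}))\{a})\{a} has moves stopped
  n7 = 0\{a,b}\{a}\{a} has moves stopped
Partition-refinement fixed point:
  B0 = {m0}
  B1 = {m1}
  B2 = {m2, m4, m7, m8, n3, n6, n7}
  B3 = {m3, n2}
  B4 = {m5, n4}
  B5 = {m6, n5}
  B6 = {n0}
  B7 = {n1}
m0 ∈ B0, n0 ∈ B6 → different blocks

P ≁ Q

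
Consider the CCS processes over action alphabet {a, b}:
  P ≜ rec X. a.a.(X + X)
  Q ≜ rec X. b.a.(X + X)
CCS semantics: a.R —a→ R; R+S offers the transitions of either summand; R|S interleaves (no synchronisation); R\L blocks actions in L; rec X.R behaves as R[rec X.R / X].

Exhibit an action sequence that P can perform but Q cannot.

P's transition system — 3 states:
  m0 = rec X. a.a.(X + X) → —a→ m1
  m1 = a.((rec X. a.a.(X + X)) + (rec X. a.a.(X + X))) → —a→ m2
  m2 = (rec X. a.a.(X + X)) + (rec X. a.a.(X + X)) → —a→ m1
Q's transition system — 3 states:
  n0 = rec X. b.a.(X + X) → —b→ n1
  n1 = a.((rec X. b.a.(X + X)) + (rec X. b.a.(X + X))) → —a→ n2
  n2 = (rec X. b.a.(X + X)) + (rec X. b.a.(X + X)) → —b→ n1
Executing a from P (initial set {m0}):
  step 1 (a): {m1}
  P completes σ.
Executing a from Q (initial set {n0}):
  step 1 (a): no successor for Q

a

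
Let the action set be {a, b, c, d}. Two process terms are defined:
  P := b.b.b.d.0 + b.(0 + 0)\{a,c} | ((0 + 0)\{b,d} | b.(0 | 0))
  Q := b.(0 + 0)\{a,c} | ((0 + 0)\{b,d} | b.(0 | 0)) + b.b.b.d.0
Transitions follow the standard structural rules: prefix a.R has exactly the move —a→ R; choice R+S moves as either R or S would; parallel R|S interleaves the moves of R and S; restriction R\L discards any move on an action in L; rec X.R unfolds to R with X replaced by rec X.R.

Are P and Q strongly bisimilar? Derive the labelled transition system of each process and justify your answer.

P's transition system — 8 states:
  m0 = b.b.b.d.0 + b.(0 + 0)\{a,c} | ((0 + 0)\{b,d} | b.(0 | 0)) → =b=> m1, =b=> m2, =b=> m3
  m1 = (0 + 0)\{a,c} | ((0 + 0)\{b,d} | b.(0 | 0)) → =b=> m4
  m2 = b.(0 + 0)\{a,c} | ((0 + 0)\{b,d} | (0 | 0)) → =b=> m4
  m3 = b.b.d.0 → =b=> m5
  m4 = (0 + 0)\{a,c} | ((0 + 0)\{b,d} | (0 | 0)) → ∅
  m5 = b.d.0 → =b=> m6
  m6 = d.0 → =d=> m7
  m7 = 0 → ∅
Q's transition system — 8 states:
  n0 = b.(0 + 0)\{a,c} | ((0 + 0)\{b,d} | b.(0 | 0)) + b.b.b.d.0 → =b=> n1, =b=> n2, =b=> n3
  n1 = (0 + 0)\{a,c} | ((0 + 0)\{b,d} | b.(0 | 0)) → =b=> n4
  n2 = b.(0 + 0)\{a,c} | ((0 + 0)\{b,d} | (0 | 0)) → =b=> n4
  n3 = b.b.d.0 → =b=> n5
  n4 = (0 + 0)\{a,c} | ((0 + 0)\{b,d} | (0 | 0)) → ∅
  n5 = b.d.0 → =b=> n6
  n6 = d.0 → =d=> n7
  n7 = 0 → ∅
Bisimilarity quotient blocks:
  B0 = {m0, n0}
  B1 = {m1, m2, n1, n2}
  B2 = {m4, m7, n4, n7}
  B3 = {m3, n3}
  B4 = {m5, n5}
  B5 = {m6, n6}
m0 ∈ B0, n0 ∈ B0 → same block

bisimilar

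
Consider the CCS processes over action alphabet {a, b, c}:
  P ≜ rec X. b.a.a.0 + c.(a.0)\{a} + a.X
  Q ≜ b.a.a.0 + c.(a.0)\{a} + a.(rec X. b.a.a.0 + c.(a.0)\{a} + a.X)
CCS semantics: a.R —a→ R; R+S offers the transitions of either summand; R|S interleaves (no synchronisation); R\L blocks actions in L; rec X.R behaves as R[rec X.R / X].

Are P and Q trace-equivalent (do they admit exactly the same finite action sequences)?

Reachable graph of P (5 states):
  m0 = rec X. b.a.a.0 + c.(a.0)\{a} + a.X :: -a-> m0, -b-> m1, -c-> m2
  m1 = a.a.0 :: -a-> m3
  m2 = (a.0)\{a} :: ∅
  m3 = a.0 :: -a-> m4
  m4 = 0 :: ∅
Reachable graph of Q (6 states):
  n0 = b.a.a.0 + c.(a.0)\{a} + a.(rec X. b.a.a.0 + c.(a.0)\{a} + a.X) :: -a-> n1, -b-> n2, -c-> n3
  n1 = rec X. b.a.a.0 + c.(a.0)\{a} + a.X :: -a-> n1, -b-> n2, -c-> n3
  n2 = a.a.0 :: -a-> n4
  n3 = (a.0)\{a} :: ∅
  n4 = a.0 :: -a-> n5
  n5 = 0 :: ∅
Coarsest stable partition (strong bisimilarity classes):
  B0 = {m0, n0, n1}
  B1 = {m2, m4, n3, n5}
  B2 = {m1, n2}
  B3 = {m3, n4}
m0 ∈ B0, n0 ∈ B0 → same block
Bisimilar ⇒ trace-equivalent.

YES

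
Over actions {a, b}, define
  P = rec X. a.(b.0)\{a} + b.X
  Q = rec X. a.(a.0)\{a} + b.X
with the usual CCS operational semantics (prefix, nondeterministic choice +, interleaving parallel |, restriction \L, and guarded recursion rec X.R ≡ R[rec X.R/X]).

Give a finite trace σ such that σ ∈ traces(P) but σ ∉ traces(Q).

P's transition system — 3 states:
  u0 = rec X. a.(b.0)\{a} + b.X ⊢ ··a··> u1, ··b··> u0
  u1 = (b.0)\{a} ⊢ ··b··> u2
  u2 = 0\{a} ⊢ deadlocked
Q's transition system — 2 states:
  v0 = rec X. a.(a.0)\{a} + b.X ⊢ ··a··> v1, ··b··> v0
  v1 = (a.0)\{a} ⊢ deadlocked
Run σ = ⟨ab⟩ on P: start {u0}
  step 1 (a): {u1}
  step 2 (b): {u2}
  — P admits the full trace.
Run σ = ⟨ab⟩ on Q: start {v0}
  step 1 (a): {v1}
  step 2 (b): ∅  — Q cannot continue

ab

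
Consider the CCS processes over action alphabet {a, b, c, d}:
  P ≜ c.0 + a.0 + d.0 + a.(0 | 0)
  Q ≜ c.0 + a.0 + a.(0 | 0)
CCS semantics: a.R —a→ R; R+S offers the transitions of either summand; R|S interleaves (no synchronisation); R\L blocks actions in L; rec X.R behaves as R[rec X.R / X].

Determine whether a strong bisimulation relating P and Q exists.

LTS(P): 3 reachable states
  u0 = c.0 + a.0 + d.0 + a.(0 | 0) → —a→ u1, —a→ u2, —c→ u1, —d→ u1
  u1 = 0 → ·
  u2 = 0 | 0 → ·
LTS(Q): 3 reachable states
  v0 = c.0 + a.0 + a.(0 | 0) → —a→ v1, —a→ v2, —c→ v1
  v1 = 0 → ·
  v2 = 0 | 0 → ·
Bisimilarity quotient blocks:
  B0 = {u0}
  B1 = {u1, u2, v1, v2}
  B2 = {v0}
u0 ∈ B0, v0 ∈ B2 → different blocks

not bisimilar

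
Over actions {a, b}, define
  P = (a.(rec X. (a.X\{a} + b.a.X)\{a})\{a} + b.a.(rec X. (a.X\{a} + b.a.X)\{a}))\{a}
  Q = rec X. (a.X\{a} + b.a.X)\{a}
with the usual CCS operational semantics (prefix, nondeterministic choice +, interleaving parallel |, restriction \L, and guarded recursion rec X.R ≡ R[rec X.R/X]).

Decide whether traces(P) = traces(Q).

trace-equivalent

Reachable graph of P (2 states):
  m0 = (a.(rec X. (a.X\{a} + b.a.X)\{a})\{a} + b.a.(rec X. (a.X\{a} + b.a.X)\{a}))\{a} ⊢ --b--▸ m1
  m1 = (a.(rec X. (a.X\{a} + b.a.X)\{a}))\{a} ⊢ ·
Reachable graph of Q (2 states):
  n0 = rec X. (a.X\{a} + b.a.X)\{a} ⊢ --b--▸ n1
  n1 = (a.(rec X. (a.X\{a} + b.a.X)\{a}))\{a} ⊢ ·
Bisimilarity quotient blocks:
  B0 = {m0, n0}
  B1 = {m1, n1}
m0 ∈ B0, n0 ∈ B0 → same block
Bisimilar ⇒ trace-equivalent.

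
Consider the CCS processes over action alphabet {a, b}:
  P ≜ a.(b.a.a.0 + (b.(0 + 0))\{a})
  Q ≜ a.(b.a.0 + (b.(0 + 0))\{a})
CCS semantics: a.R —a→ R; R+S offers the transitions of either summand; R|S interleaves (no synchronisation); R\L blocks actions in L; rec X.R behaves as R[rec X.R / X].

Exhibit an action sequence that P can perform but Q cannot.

abaa

LTS(P): 6 reachable states
  s0 = a.(b.a.a.0 + (b.(0 + 0))\{a}) ⊢ ··a··> s1
  s1 = b.a.a.0 + (b.(0 + 0))\{a} ⊢ ··b··> s2, ··b··> s3
  s2 = (0 + 0)\{a} ⊢ stopped
  s3 = a.a.0 ⊢ ··a··> s4
  s4 = a.0 ⊢ ··a··> s5
  s5 = 0 ⊢ stopped
LTS(Q): 5 reachable states
  t0 = a.(b.a.0 + (b.(0 + 0))\{a}) ⊢ ··a··> t1
  t1 = b.a.0 + (b.(0 + 0))\{a} ⊢ ··b··> t2, ··b··> t3
  t2 = (0 + 0)\{a} ⊢ stopped
  t3 = a.0 ⊢ ··a··> t4
  t4 = 0 ⊢ stopped
Executing abaa from P (initial set {s0}):
  after a @ step 1: {s1}
  after b @ step 2: {s2, s3}
  after a @ step 3: {s4}
  after a @ step 4: {s5}
  ✓ P
Executing abaa from Q (initial set {t0}):
  after a @ step 1: {t1}
  after b @ step 2: {t2, t3}
  after a @ step 3: {t4}
  after a @ step 4: no successor for Q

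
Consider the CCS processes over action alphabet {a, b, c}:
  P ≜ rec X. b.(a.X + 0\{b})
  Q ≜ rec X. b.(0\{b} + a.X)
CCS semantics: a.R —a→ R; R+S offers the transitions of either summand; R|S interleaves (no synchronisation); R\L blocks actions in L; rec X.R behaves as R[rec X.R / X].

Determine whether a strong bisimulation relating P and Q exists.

bisimilar

Reachable graph of P (2 states):
  u0 = rec X. b.(a.X + 0\{b}) has moves ··b··> u1
  u1 = a.(rec X. b.(a.X + 0\{b})) + 0\{b} has moves ··a··> u0
Reachable graph of Q (2 states):
  v0 = rec X. b.(0\{b} + a.X) has moves ··b··> v1
  v1 = 0\{b} + a.(rec X. b.(0\{b} + a.X)) has moves ··a··> v0
Bisimilarity quotient blocks:
  B0 = {u0, v0}
  B1 = {u1, v1}
u0 ∈ B0, v0 ∈ B0 → same block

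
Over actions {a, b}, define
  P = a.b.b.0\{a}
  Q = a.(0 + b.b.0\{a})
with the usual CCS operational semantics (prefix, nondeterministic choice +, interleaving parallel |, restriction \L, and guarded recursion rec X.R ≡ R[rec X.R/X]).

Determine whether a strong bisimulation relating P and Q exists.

YES

P's transition system — 4 states:
  s0 = a.b.b.0\{a} | -a-> s1
  s1 = b.b.0\{a} | -b-> s2
  s2 = b.0\{a} | -b-> s3
  s3 = 0\{a} | (no moves)
Q's transition system — 4 states:
  t0 = a.(0 + b.b.0\{a}) | -a-> t1
  t1 = 0 + b.b.0\{a} | -b-> t2
  t2 = b.0\{a} | -b-> t3
  t3 = 0\{a} | (no moves)
Partition-refinement fixed point:
  B0 = {s0, t0}
  B1 = {s1, t1}
  B2 = {s2, t2}
  B3 = {s3, t3}
s0 ∈ B0, t0 ∈ B0 → same block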